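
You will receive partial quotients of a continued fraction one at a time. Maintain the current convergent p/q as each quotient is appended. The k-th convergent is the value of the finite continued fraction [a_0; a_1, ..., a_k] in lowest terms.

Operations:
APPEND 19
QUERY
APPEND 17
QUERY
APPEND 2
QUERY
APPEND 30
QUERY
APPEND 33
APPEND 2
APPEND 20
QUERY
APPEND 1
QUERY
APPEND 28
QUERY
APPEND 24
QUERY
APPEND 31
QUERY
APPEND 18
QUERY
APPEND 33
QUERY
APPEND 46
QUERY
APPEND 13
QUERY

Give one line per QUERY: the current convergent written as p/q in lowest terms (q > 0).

19/1
324/17
667/35
20334/1067
27945929/1466426
29309641/1537985
848615877/44530006
20396090689/1070258129
633127427236/33222532005
11416689780937/599075834219
377383890198157/19802725061232
17371075638896159/911524428650891
226201367195848224/11869620297522815

APPEND 19: p_0 = 19·1 + 0 = 19, q_0 = 19·0 + 1 = 1 → 19/1
APPEND 17: p_1 = 17·19 + 1 = 324, q_1 = 17·1 + 0 = 17 → 324/17
APPEND 2: p_2 = 2·324 + 19 = 667, q_2 = 2·17 + 1 = 35 → 667/35
APPEND 30: p_3 = 30·667 + 324 = 20334, q_3 = 30·35 + 17 = 1067 → 20334/1067
APPEND 33: p_4 = 33·20334 + 667 = 671689, q_4 = 33·1067 + 35 = 35246 → 671689/35246
APPEND 2: p_5 = 2·671689 + 20334 = 1363712, q_5 = 2·35246 + 1067 = 71559 → 1363712/71559
APPEND 20: p_6 = 20·1363712 + 671689 = 27945929, q_6 = 20·71559 + 35246 = 1466426 → 27945929/1466426
APPEND 1: p_7 = 1·27945929 + 1363712 = 29309641, q_7 = 1·1466426 + 71559 = 1537985 → 29309641/1537985
APPEND 28: p_8 = 28·29309641 + 27945929 = 848615877, q_8 = 28·1537985 + 1466426 = 44530006 → 848615877/44530006
APPEND 24: p_9 = 24·848615877 + 29309641 = 20396090689, q_9 = 24·44530006 + 1537985 = 1070258129 → 20396090689/1070258129
APPEND 31: p_10 = 31·20396090689 + 848615877 = 633127427236, q_10 = 31·1070258129 + 44530006 = 33222532005 → 633127427236/33222532005
APPEND 18: p_11 = 18·633127427236 + 20396090689 = 11416689780937, q_11 = 18·33222532005 + 1070258129 = 599075834219 → 11416689780937/599075834219
APPEND 33: p_12 = 33·11416689780937 + 633127427236 = 377383890198157, q_12 = 33·599075834219 + 33222532005 = 19802725061232 → 377383890198157/19802725061232
APPEND 46: p_13 = 46·377383890198157 + 11416689780937 = 17371075638896159, q_13 = 46·19802725061232 + 599075834219 = 911524428650891 → 17371075638896159/911524428650891
APPEND 13: p_14 = 13·17371075638896159 + 377383890198157 = 226201367195848224, q_14 = 13·911524428650891 + 19802725061232 = 11869620297522815 → 226201367195848224/11869620297522815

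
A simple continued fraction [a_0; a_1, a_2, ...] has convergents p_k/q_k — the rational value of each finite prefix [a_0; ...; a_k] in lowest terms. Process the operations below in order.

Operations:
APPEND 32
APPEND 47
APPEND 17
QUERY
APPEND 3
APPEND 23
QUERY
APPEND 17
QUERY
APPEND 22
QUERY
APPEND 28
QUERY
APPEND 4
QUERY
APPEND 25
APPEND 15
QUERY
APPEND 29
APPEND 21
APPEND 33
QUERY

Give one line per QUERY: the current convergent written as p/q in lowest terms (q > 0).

APPEND 32: p_0 = 32·1 + 0 = 32, q_0 = 32·0 + 1 = 1 → 32/1
APPEND 47: p_1 = 47·32 + 1 = 1505, q_1 = 47·1 + 0 = 47 → 1505/47
APPEND 17: p_2 = 17·1505 + 32 = 25617, q_2 = 17·47 + 1 = 800 → 25617/800
APPEND 3: p_3 = 3·25617 + 1505 = 78356, q_3 = 3·800 + 47 = 2447 → 78356/2447
APPEND 23: p_4 = 23·78356 + 25617 = 1827805, q_4 = 23·2447 + 800 = 57081 → 1827805/57081
APPEND 17: p_5 = 17·1827805 + 78356 = 31151041, q_5 = 17·57081 + 2447 = 972824 → 31151041/972824
APPEND 22: p_6 = 22·31151041 + 1827805 = 687150707, q_6 = 22·972824 + 57081 = 21459209 → 687150707/21459209
APPEND 28: p_7 = 28·687150707 + 31151041 = 19271370837, q_7 = 28·21459209 + 972824 = 601830676 → 19271370837/601830676
APPEND 4: p_8 = 4·19271370837 + 687150707 = 77772634055, q_8 = 4·601830676 + 21459209 = 2428781913 → 77772634055/2428781913
APPEND 25: p_9 = 25·77772634055 + 19271370837 = 1963587222212, q_9 = 25·2428781913 + 601830676 = 61321378501 → 1963587222212/61321378501
APPEND 15: p_10 = 15·1963587222212 + 77772634055 = 29531580967235, q_10 = 15·61321378501 + 2428781913 = 922249459428 → 29531580967235/922249459428
APPEND 29: p_11 = 29·29531580967235 + 1963587222212 = 858379435272027, q_11 = 29·922249459428 + 61321378501 = 26806555701913 → 858379435272027/26806555701913
APPEND 21: p_12 = 21·858379435272027 + 29531580967235 = 18055499721679802, q_12 = 21·26806555701913 + 922249459428 = 563859919199601 → 18055499721679802/563859919199601
APPEND 33: p_13 = 33·18055499721679802 + 858379435272027 = 596689870250705493, q_13 = 33·563859919199601 + 26806555701913 = 18634183889288746 → 596689870250705493/18634183889288746

25617/800
1827805/57081
31151041/972824
687150707/21459209
19271370837/601830676
77772634055/2428781913
29531580967235/922249459428
596689870250705493/18634183889288746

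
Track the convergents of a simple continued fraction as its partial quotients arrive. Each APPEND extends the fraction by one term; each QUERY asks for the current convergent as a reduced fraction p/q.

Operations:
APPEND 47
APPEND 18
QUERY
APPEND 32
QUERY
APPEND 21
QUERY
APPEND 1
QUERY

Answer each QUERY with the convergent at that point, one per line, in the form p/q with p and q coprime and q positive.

APPEND 47: p_0 = 47·1 + 0 = 47, q_0 = 47·0 + 1 = 1 → 47/1
APPEND 18: p_1 = 18·47 + 1 = 847, q_1 = 18·1 + 0 = 18 → 847/18
APPEND 32: p_2 = 32·847 + 47 = 27151, q_2 = 32·18 + 1 = 577 → 27151/577
APPEND 21: p_3 = 21·27151 + 847 = 571018, q_3 = 21·577 + 18 = 12135 → 571018/12135
APPEND 1: p_4 = 1·571018 + 27151 = 598169, q_4 = 1·12135 + 577 = 12712 → 598169/12712

847/18
27151/577
571018/12135
598169/12712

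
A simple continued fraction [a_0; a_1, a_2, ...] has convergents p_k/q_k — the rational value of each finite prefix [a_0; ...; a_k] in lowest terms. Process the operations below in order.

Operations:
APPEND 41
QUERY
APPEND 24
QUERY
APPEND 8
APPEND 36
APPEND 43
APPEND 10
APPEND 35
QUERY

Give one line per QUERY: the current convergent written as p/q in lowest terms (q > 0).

APPEND 41: p_0 = 41·1 + 0 = 41, q_0 = 41·0 + 1 = 1 → 41/1
APPEND 24: p_1 = 24·41 + 1 = 985, q_1 = 24·1 + 0 = 24 → 985/24
APPEND 8: p_2 = 8·985 + 41 = 7921, q_2 = 8·24 + 1 = 193 → 7921/193
APPEND 36: p_3 = 36·7921 + 985 = 286141, q_3 = 36·193 + 24 = 6972 → 286141/6972
APPEND 43: p_4 = 43·286141 + 7921 = 12311984, q_4 = 43·6972 + 193 = 299989 → 12311984/299989
APPEND 10: p_5 = 10·12311984 + 286141 = 123405981, q_5 = 10·299989 + 6972 = 3006862 → 123405981/3006862
APPEND 35: p_6 = 35·123405981 + 12311984 = 4331521319, q_6 = 35·3006862 + 299989 = 105540159 → 4331521319/105540159

41/1
985/24
4331521319/105540159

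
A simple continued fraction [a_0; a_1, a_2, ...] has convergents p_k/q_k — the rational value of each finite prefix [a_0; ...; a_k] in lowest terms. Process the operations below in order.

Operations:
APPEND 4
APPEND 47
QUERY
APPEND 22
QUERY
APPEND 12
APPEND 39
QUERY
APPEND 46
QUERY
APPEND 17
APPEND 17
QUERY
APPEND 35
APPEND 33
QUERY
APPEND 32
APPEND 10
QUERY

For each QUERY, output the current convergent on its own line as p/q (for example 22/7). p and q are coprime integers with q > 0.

189/47
4162/1035
1959349/487248
90180187/22425875
26185563163/6511786966
30321166759852/7540222727755
9742274827244822/2422694438318685

APPEND 4: p_0 = 4·1 + 0 = 4, q_0 = 4·0 + 1 = 1 → 4/1
APPEND 47: p_1 = 47·4 + 1 = 189, q_1 = 47·1 + 0 = 47 → 189/47
APPEND 22: p_2 = 22·189 + 4 = 4162, q_2 = 22·47 + 1 = 1035 → 4162/1035
APPEND 12: p_3 = 12·4162 + 189 = 50133, q_3 = 12·1035 + 47 = 12467 → 50133/12467
APPEND 39: p_4 = 39·50133 + 4162 = 1959349, q_4 = 39·12467 + 1035 = 487248 → 1959349/487248
APPEND 46: p_5 = 46·1959349 + 50133 = 90180187, q_5 = 46·487248 + 12467 = 22425875 → 90180187/22425875
APPEND 17: p_6 = 17·90180187 + 1959349 = 1535022528, q_6 = 17·22425875 + 487248 = 381727123 → 1535022528/381727123
APPEND 17: p_7 = 17·1535022528 + 90180187 = 26185563163, q_7 = 17·381727123 + 22425875 = 6511786966 → 26185563163/6511786966
APPEND 35: p_8 = 35·26185563163 + 1535022528 = 918029733233, q_8 = 35·6511786966 + 381727123 = 228294270933 → 918029733233/228294270933
APPEND 33: p_9 = 33·918029733233 + 26185563163 = 30321166759852, q_9 = 33·228294270933 + 6511786966 = 7540222727755 → 30321166759852/7540222727755
APPEND 32: p_10 = 32·30321166759852 + 918029733233 = 971195366048497, q_10 = 32·7540222727755 + 228294270933 = 241515421559093 → 971195366048497/241515421559093
APPEND 10: p_11 = 10·971195366048497 + 30321166759852 = 9742274827244822, q_11 = 10·241515421559093 + 7540222727755 = 2422694438318685 → 9742274827244822/2422694438318685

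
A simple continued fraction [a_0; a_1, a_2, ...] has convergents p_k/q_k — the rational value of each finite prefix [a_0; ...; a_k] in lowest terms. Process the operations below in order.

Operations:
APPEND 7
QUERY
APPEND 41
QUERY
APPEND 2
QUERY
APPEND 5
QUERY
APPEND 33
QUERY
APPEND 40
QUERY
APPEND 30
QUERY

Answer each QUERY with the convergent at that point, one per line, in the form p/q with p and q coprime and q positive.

APPEND 7: p_0 = 7·1 + 0 = 7, q_0 = 7·0 + 1 = 1 → 7/1
APPEND 41: p_1 = 41·7 + 1 = 288, q_1 = 41·1 + 0 = 41 → 288/41
APPEND 2: p_2 = 2·288 + 7 = 583, q_2 = 2·41 + 1 = 83 → 583/83
APPEND 5: p_3 = 5·583 + 288 = 3203, q_3 = 5·83 + 41 = 456 → 3203/456
APPEND 33: p_4 = 33·3203 + 583 = 106282, q_4 = 33·456 + 83 = 15131 → 106282/15131
APPEND 40: p_5 = 40·106282 + 3203 = 4254483, q_5 = 40·15131 + 456 = 605696 → 4254483/605696
APPEND 30: p_6 = 30·4254483 + 106282 = 127740772, q_6 = 30·605696 + 15131 = 18186011 → 127740772/18186011

7/1
288/41
583/83
3203/456
106282/15131
4254483/605696
127740772/18186011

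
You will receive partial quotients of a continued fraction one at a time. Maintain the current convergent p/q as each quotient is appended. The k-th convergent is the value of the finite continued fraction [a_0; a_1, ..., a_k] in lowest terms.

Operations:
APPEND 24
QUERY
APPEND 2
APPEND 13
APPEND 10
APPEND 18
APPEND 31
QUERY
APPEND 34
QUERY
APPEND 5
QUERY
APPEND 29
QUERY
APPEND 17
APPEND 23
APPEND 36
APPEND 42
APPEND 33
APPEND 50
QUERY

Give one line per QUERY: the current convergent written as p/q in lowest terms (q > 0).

24/1
3742872/152885
127378171/5203013
640633727/26167950
18705756254/764073563
18388847198650235147/751128786655216830

APPEND 24: p_0 = 24·1 + 0 = 24, q_0 = 24·0 + 1 = 1 → 24/1
APPEND 2: p_1 = 2·24 + 1 = 49, q_1 = 2·1 + 0 = 2 → 49/2
APPEND 13: p_2 = 13·49 + 24 = 661, q_2 = 13·2 + 1 = 27 → 661/27
APPEND 10: p_3 = 10·661 + 49 = 6659, q_3 = 10·27 + 2 = 272 → 6659/272
APPEND 18: p_4 = 18·6659 + 661 = 120523, q_4 = 18·272 + 27 = 4923 → 120523/4923
APPEND 31: p_5 = 31·120523 + 6659 = 3742872, q_5 = 31·4923 + 272 = 152885 → 3742872/152885
APPEND 34: p_6 = 34·3742872 + 120523 = 127378171, q_6 = 34·152885 + 4923 = 5203013 → 127378171/5203013
APPEND 5: p_7 = 5·127378171 + 3742872 = 640633727, q_7 = 5·5203013 + 152885 = 26167950 → 640633727/26167950
APPEND 29: p_8 = 29·640633727 + 127378171 = 18705756254, q_8 = 29·26167950 + 5203013 = 764073563 → 18705756254/764073563
APPEND 17: p_9 = 17·18705756254 + 640633727 = 318638490045, q_9 = 17·764073563 + 26167950 = 13015418521 → 318638490045/13015418521
APPEND 23: p_10 = 23·318638490045 + 18705756254 = 7347391027289, q_10 = 23·13015418521 + 764073563 = 300118699546 → 7347391027289/300118699546
APPEND 36: p_11 = 36·7347391027289 + 318638490045 = 264824715472449, q_11 = 36·300118699546 + 13015418521 = 10817288602177 → 264824715472449/10817288602177
APPEND 42: p_12 = 42·264824715472449 + 7347391027289 = 11129985440870147, q_12 = 42·10817288602177 + 300118699546 = 454626239990980 → 11129985440870147/454626239990980
APPEND 33: p_13 = 33·11129985440870147 + 264824715472449 = 367554344264187300, q_13 = 33·454626239990980 + 10817288602177 = 15013483208304517 → 367554344264187300/15013483208304517
APPEND 50: p_14 = 50·367554344264187300 + 11129985440870147 = 18388847198650235147, q_14 = 50·15013483208304517 + 454626239990980 = 751128786655216830 → 18388847198650235147/751128786655216830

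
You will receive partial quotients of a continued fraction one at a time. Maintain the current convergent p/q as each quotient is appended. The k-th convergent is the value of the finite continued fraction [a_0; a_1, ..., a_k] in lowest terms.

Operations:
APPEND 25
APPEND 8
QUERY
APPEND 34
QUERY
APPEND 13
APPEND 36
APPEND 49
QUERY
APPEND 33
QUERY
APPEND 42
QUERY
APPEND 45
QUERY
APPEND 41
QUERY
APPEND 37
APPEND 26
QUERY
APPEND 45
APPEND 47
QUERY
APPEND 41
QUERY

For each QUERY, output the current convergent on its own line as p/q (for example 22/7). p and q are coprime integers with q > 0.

APPEND 25: p_0 = 25·1 + 0 = 25, q_0 = 25·0 + 1 = 1 → 25/1
APPEND 8: p_1 = 8·25 + 1 = 201, q_1 = 8·1 + 0 = 8 → 201/8
APPEND 34: p_2 = 34·201 + 25 = 6859, q_2 = 34·8 + 1 = 273 → 6859/273
APPEND 13: p_3 = 13·6859 + 201 = 89368, q_3 = 13·273 + 8 = 3557 → 89368/3557
APPEND 36: p_4 = 36·89368 + 6859 = 3224107, q_4 = 36·3557 + 273 = 128325 → 3224107/128325
APPEND 49: p_5 = 49·3224107 + 89368 = 158070611, q_5 = 49·128325 + 3557 = 6291482 → 158070611/6291482
APPEND 33: p_6 = 33·158070611 + 3224107 = 5219554270, q_6 = 33·6291482 + 128325 = 207747231 → 5219554270/207747231
APPEND 42: p_7 = 42·5219554270 + 158070611 = 219379349951, q_7 = 42·207747231 + 6291482 = 8731675184 → 219379349951/8731675184
APPEND 45: p_8 = 45·219379349951 + 5219554270 = 9877290302065, q_8 = 45·8731675184 + 207747231 = 393133130511 → 9877290302065/393133130511
APPEND 41: p_9 = 41·9877290302065 + 219379349951 = 405188281734616, q_9 = 41·393133130511 + 8731675184 = 16127190026135 → 405188281734616/16127190026135
APPEND 37: p_10 = 37·405188281734616 + 9877290302065 = 15001843714482857, q_10 = 37·16127190026135 + 393133130511 = 597099164097506 → 15001843714482857/597099164097506
APPEND 26: p_11 = 26·15001843714482857 + 405188281734616 = 390453124858288898, q_11 = 26·597099164097506 + 16127190026135 = 15540705456561291 → 390453124858288898/15540705456561291
APPEND 45: p_12 = 45·390453124858288898 + 15001843714482857 = 17585392462337483267, q_12 = 45·15540705456561291 + 597099164097506 = 699928844709355601 → 17585392462337483267/699928844709355601
APPEND 47: p_13 = 47·17585392462337483267 + 390453124858288898 = 826903898854720002447, q_13 = 47·699928844709355601 + 15540705456561291 = 32912196406796274538 → 826903898854720002447/32912196406796274538
APPEND 41: p_14 = 41·826903898854720002447 + 17585392462337483267 = 33920645245505857583594, q_14 = 41·32912196406796274538 + 699928844709355601 = 1350099981523356611659 → 33920645245505857583594/1350099981523356611659

201/8
6859/273
158070611/6291482
5219554270/207747231
219379349951/8731675184
9877290302065/393133130511
405188281734616/16127190026135
390453124858288898/15540705456561291
826903898854720002447/32912196406796274538
33920645245505857583594/1350099981523356611659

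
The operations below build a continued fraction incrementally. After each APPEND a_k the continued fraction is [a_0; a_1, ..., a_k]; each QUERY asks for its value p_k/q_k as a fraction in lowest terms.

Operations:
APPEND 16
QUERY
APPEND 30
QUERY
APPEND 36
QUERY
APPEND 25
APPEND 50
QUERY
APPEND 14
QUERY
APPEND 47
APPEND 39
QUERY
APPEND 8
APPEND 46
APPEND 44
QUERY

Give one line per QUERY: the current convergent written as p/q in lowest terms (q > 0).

16/1
481/30
17332/1081
21706382/1353831
304323129/18980689
558975167484/34863383035
9109000529836221/568130022603890

APPEND 16: p_0 = 16·1 + 0 = 16, q_0 = 16·0 + 1 = 1 → 16/1
APPEND 30: p_1 = 30·16 + 1 = 481, q_1 = 30·1 + 0 = 30 → 481/30
APPEND 36: p_2 = 36·481 + 16 = 17332, q_2 = 36·30 + 1 = 1081 → 17332/1081
APPEND 25: p_3 = 25·17332 + 481 = 433781, q_3 = 25·1081 + 30 = 27055 → 433781/27055
APPEND 50: p_4 = 50·433781 + 17332 = 21706382, q_4 = 50·27055 + 1081 = 1353831 → 21706382/1353831
APPEND 14: p_5 = 14·21706382 + 433781 = 304323129, q_5 = 14·1353831 + 27055 = 18980689 → 304323129/18980689
APPEND 47: p_6 = 47·304323129 + 21706382 = 14324893445, q_6 = 47·18980689 + 1353831 = 893446214 → 14324893445/893446214
APPEND 39: p_7 = 39·14324893445 + 304323129 = 558975167484, q_7 = 39·893446214 + 18980689 = 34863383035 → 558975167484/34863383035
APPEND 8: p_8 = 8·558975167484 + 14324893445 = 4486126233317, q_8 = 8·34863383035 + 893446214 = 279800510494 → 4486126233317/279800510494
APPEND 46: p_9 = 46·4486126233317 + 558975167484 = 206920781900066, q_9 = 46·279800510494 + 34863383035 = 12905686865759 → 206920781900066/12905686865759
APPEND 44: p_10 = 44·206920781900066 + 4486126233317 = 9109000529836221, q_10 = 44·12905686865759 + 279800510494 = 568130022603890 → 9109000529836221/568130022603890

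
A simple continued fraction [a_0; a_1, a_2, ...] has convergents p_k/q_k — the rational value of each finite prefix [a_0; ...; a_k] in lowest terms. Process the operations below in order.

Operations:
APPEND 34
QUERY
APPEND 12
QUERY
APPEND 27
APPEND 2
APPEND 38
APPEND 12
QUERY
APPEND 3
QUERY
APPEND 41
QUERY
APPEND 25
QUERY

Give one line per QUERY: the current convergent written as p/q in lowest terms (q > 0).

APPEND 34: p_0 = 34·1 + 0 = 34, q_0 = 34·0 + 1 = 1 → 34/1
APPEND 12: p_1 = 12·34 + 1 = 409, q_1 = 12·1 + 0 = 12 → 409/12
APPEND 27: p_2 = 27·409 + 34 = 11077, q_2 = 27·12 + 1 = 325 → 11077/325
APPEND 2: p_3 = 2·11077 + 409 = 22563, q_3 = 2·325 + 12 = 662 → 22563/662
APPEND 38: p_4 = 38·22563 + 11077 = 868471, q_4 = 38·662 + 325 = 25481 → 868471/25481
APPEND 12: p_5 = 12·868471 + 22563 = 10444215, q_5 = 12·25481 + 662 = 306434 → 10444215/306434
APPEND 3: p_6 = 3·10444215 + 868471 = 32201116, q_6 = 3·306434 + 25481 = 944783 → 32201116/944783
APPEND 41: p_7 = 41·32201116 + 10444215 = 1330689971, q_7 = 41·944783 + 306434 = 39042537 → 1330689971/39042537
APPEND 25: p_8 = 25·1330689971 + 32201116 = 33299450391, q_8 = 25·39042537 + 944783 = 977008208 → 33299450391/977008208

34/1
409/12
10444215/306434
32201116/944783
1330689971/39042537
33299450391/977008208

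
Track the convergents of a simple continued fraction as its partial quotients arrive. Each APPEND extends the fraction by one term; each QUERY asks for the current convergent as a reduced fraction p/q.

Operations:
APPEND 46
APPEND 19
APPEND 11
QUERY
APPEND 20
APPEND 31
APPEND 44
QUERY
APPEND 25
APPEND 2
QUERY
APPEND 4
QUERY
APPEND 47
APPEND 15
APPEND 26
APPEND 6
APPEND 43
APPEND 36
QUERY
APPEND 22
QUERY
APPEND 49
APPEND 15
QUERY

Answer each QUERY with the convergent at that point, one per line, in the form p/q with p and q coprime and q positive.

9671/210
265638199/5768175
13559613781/294438923
60885442915/1322091066
10570394830197960325/229529816981168139
232842119513854886509/5056027701523567190
171530355884650165875499/3724679335576062973925

APPEND 46: p_0 = 46·1 + 0 = 46, q_0 = 46·0 + 1 = 1 → 46/1
APPEND 19: p_1 = 19·46 + 1 = 875, q_1 = 19·1 + 0 = 19 → 875/19
APPEND 11: p_2 = 11·875 + 46 = 9671, q_2 = 11·19 + 1 = 210 → 9671/210
APPEND 20: p_3 = 20·9671 + 875 = 194295, q_3 = 20·210 + 19 = 4219 → 194295/4219
APPEND 31: p_4 = 31·194295 + 9671 = 6032816, q_4 = 31·4219 + 210 = 130999 → 6032816/130999
APPEND 44: p_5 = 44·6032816 + 194295 = 265638199, q_5 = 44·130999 + 4219 = 5768175 → 265638199/5768175
APPEND 25: p_6 = 25·265638199 + 6032816 = 6646987791, q_6 = 25·5768175 + 130999 = 144335374 → 6646987791/144335374
APPEND 2: p_7 = 2·6646987791 + 265638199 = 13559613781, q_7 = 2·144335374 + 5768175 = 294438923 → 13559613781/294438923
APPEND 4: p_8 = 4·13559613781 + 6646987791 = 60885442915, q_8 = 4·294438923 + 144335374 = 1322091066 → 60885442915/1322091066
APPEND 47: p_9 = 47·60885442915 + 13559613781 = 2875175430786, q_9 = 47·1322091066 + 294438923 = 62432719025 → 2875175430786/62432719025
APPEND 15: p_10 = 15·2875175430786 + 60885442915 = 43188516904705, q_10 = 15·62432719025 + 1322091066 = 937812876441 → 43188516904705/937812876441
APPEND 26: p_11 = 26·43188516904705 + 2875175430786 = 1125776614953116, q_11 = 26·937812876441 + 62432719025 = 24445567506491 → 1125776614953116/24445567506491
APPEND 6: p_12 = 6·1125776614953116 + 43188516904705 = 6797848206623401, q_12 = 6·24445567506491 + 937812876441 = 147611217915387 → 6797848206623401/147611217915387
APPEND 43: p_13 = 43·6797848206623401 + 1125776614953116 = 293433249499759359, q_13 = 43·147611217915387 + 24445567506491 = 6371727937868132 → 293433249499759359/6371727937868132
APPEND 36: p_14 = 36·293433249499759359 + 6797848206623401 = 10570394830197960325, q_14 = 36·6371727937868132 + 147611217915387 = 229529816981168139 → 10570394830197960325/229529816981168139
APPEND 22: p_15 = 22·10570394830197960325 + 293433249499759359 = 232842119513854886509, q_15 = 22·229529816981168139 + 6371727937868132 = 5056027701523567190 → 232842119513854886509/5056027701523567190
APPEND 49: p_16 = 49·232842119513854886509 + 10570394830197960325 = 11419834251009087399266, q_16 = 49·5056027701523567190 + 229529816981168139 = 247974887191635960449 → 11419834251009087399266/247974887191635960449
APPEND 15: p_17 = 15·11419834251009087399266 + 232842119513854886509 = 171530355884650165875499, q_17 = 15·247974887191635960449 + 5056027701523567190 = 3724679335576062973925 → 171530355884650165875499/3724679335576062973925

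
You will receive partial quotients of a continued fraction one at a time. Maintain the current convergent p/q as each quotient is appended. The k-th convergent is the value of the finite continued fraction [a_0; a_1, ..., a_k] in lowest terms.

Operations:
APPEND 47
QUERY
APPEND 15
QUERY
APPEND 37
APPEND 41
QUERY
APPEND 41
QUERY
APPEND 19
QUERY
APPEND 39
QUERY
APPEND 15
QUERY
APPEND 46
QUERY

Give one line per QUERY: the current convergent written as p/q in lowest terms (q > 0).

APPEND 47: p_0 = 47·1 + 0 = 47, q_0 = 47·0 + 1 = 1 → 47/1
APPEND 15: p_1 = 15·47 + 1 = 706, q_1 = 15·1 + 0 = 15 → 706/15
APPEND 37: p_2 = 37·706 + 47 = 26169, q_2 = 37·15 + 1 = 556 → 26169/556
APPEND 41: p_3 = 41·26169 + 706 = 1073635, q_3 = 41·556 + 15 = 22811 → 1073635/22811
APPEND 41: p_4 = 41·1073635 + 26169 = 44045204, q_4 = 41·22811 + 556 = 935807 → 44045204/935807
APPEND 19: p_5 = 19·44045204 + 1073635 = 837932511, q_5 = 19·935807 + 22811 = 17803144 → 837932511/17803144
APPEND 39: p_6 = 39·837932511 + 44045204 = 32723413133, q_6 = 39·17803144 + 935807 = 695258423 → 32723413133/695258423
APPEND 15: p_7 = 15·32723413133 + 837932511 = 491689129506, q_7 = 15·695258423 + 17803144 = 10446679489 → 491689129506/10446679489
APPEND 46: p_8 = 46·491689129506 + 32723413133 = 22650423370409, q_8 = 46·10446679489 + 695258423 = 481242514917 → 22650423370409/481242514917

47/1
706/15
1073635/22811
44045204/935807
837932511/17803144
32723413133/695258423
491689129506/10446679489
22650423370409/481242514917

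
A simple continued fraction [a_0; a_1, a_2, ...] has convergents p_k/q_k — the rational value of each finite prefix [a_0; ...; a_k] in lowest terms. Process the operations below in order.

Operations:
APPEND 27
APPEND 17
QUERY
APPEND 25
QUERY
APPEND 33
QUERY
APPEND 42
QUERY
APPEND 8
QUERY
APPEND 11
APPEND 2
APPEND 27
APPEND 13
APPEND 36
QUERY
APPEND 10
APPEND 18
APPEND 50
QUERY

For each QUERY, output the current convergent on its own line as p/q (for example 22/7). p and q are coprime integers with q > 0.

APPEND 27: p_0 = 27·1 + 0 = 27, q_0 = 27·0 + 1 = 1 → 27/1
APPEND 17: p_1 = 17·27 + 1 = 460, q_1 = 17·1 + 0 = 17 → 460/17
APPEND 25: p_2 = 25·460 + 27 = 11527, q_2 = 25·17 + 1 = 426 → 11527/426
APPEND 33: p_3 = 33·11527 + 460 = 380851, q_3 = 33·426 + 17 = 14075 → 380851/14075
APPEND 42: p_4 = 42·380851 + 11527 = 16007269, q_4 = 42·14075 + 426 = 591576 → 16007269/591576
APPEND 8: p_5 = 8·16007269 + 380851 = 128439003, q_5 = 8·591576 + 14075 = 4746683 → 128439003/4746683
APPEND 11: p_6 = 11·128439003 + 16007269 = 1428836302, q_6 = 11·4746683 + 591576 = 52805089 → 1428836302/52805089
APPEND 2: p_7 = 2·1428836302 + 128439003 = 2986111607, q_7 = 2·52805089 + 4746683 = 110356861 → 2986111607/110356861
APPEND 27: p_8 = 27·2986111607 + 1428836302 = 82053849691, q_8 = 27·110356861 + 52805089 = 3032440336 → 82053849691/3032440336
APPEND 13: p_9 = 13·82053849691 + 2986111607 = 1069686157590, q_9 = 13·3032440336 + 110356861 = 39532081229 → 1069686157590/39532081229
APPEND 36: p_10 = 36·1069686157590 + 82053849691 = 38590755522931, q_10 = 36·39532081229 + 3032440336 = 1426187364580 → 38590755522931/1426187364580
APPEND 10: p_11 = 10·38590755522931 + 1069686157590 = 386977241386900, q_11 = 10·1426187364580 + 39532081229 = 14301405727029 → 386977241386900/14301405727029
APPEND 18: p_12 = 18·386977241386900 + 38590755522931 = 7004181100487131, q_12 = 18·14301405727029 + 1426187364580 = 258851490451102 → 7004181100487131/258851490451102
APPEND 50: p_13 = 50·7004181100487131 + 386977241386900 = 350596032265743450, q_13 = 50·258851490451102 + 14301405727029 = 12956875928282129 → 350596032265743450/12956875928282129

460/17
11527/426
380851/14075
16007269/591576
128439003/4746683
38590755522931/1426187364580
350596032265743450/12956875928282129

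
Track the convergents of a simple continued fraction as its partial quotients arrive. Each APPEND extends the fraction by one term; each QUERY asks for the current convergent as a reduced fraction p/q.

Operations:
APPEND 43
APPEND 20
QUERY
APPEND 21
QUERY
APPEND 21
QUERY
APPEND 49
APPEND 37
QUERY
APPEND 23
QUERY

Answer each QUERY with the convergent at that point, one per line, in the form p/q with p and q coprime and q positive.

861/20
18124/421
381465/8861
692648098/16089431
15949616163/370491523

APPEND 43: p_0 = 43·1 + 0 = 43, q_0 = 43·0 + 1 = 1 → 43/1
APPEND 20: p_1 = 20·43 + 1 = 861, q_1 = 20·1 + 0 = 20 → 861/20
APPEND 21: p_2 = 21·861 + 43 = 18124, q_2 = 21·20 + 1 = 421 → 18124/421
APPEND 21: p_3 = 21·18124 + 861 = 381465, q_3 = 21·421 + 20 = 8861 → 381465/8861
APPEND 49: p_4 = 49·381465 + 18124 = 18709909, q_4 = 49·8861 + 421 = 434610 → 18709909/434610
APPEND 37: p_5 = 37·18709909 + 381465 = 692648098, q_5 = 37·434610 + 8861 = 16089431 → 692648098/16089431
APPEND 23: p_6 = 23·692648098 + 18709909 = 15949616163, q_6 = 23·16089431 + 434610 = 370491523 → 15949616163/370491523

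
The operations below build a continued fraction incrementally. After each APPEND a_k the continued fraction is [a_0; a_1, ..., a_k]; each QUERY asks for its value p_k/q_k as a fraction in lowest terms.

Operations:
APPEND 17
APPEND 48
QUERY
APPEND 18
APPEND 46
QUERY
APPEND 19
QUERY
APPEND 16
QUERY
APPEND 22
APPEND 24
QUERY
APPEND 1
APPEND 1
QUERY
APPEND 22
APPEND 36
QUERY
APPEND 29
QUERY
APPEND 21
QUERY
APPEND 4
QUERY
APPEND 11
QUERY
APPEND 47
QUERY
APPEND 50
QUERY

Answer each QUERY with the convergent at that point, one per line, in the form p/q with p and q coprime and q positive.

817/48
678075/39838
12898148/757787
207048443/12164430
109838181899/6453170358
224244327692/13174715963
181944373108304/10689525400439
5281434601495833/310292801909522
111092071004520797/6526838365500401
449649718619579021/26417646263911126
5057238975819890028/297120947268522787
238139881582154410337/13991102167884482115
11912051318083540406878/699852229341492628537

APPEND 17: p_0 = 17·1 + 0 = 17, q_0 = 17·0 + 1 = 1 → 17/1
APPEND 48: p_1 = 48·17 + 1 = 817, q_1 = 48·1 + 0 = 48 → 817/48
APPEND 18: p_2 = 18·817 + 17 = 14723, q_2 = 18·48 + 1 = 865 → 14723/865
APPEND 46: p_3 = 46·14723 + 817 = 678075, q_3 = 46·865 + 48 = 39838 → 678075/39838
APPEND 19: p_4 = 19·678075 + 14723 = 12898148, q_4 = 19·39838 + 865 = 757787 → 12898148/757787
APPEND 16: p_5 = 16·12898148 + 678075 = 207048443, q_5 = 16·757787 + 39838 = 12164430 → 207048443/12164430
APPEND 22: p_6 = 22·207048443 + 12898148 = 4567963894, q_6 = 22·12164430 + 757787 = 268375247 → 4567963894/268375247
APPEND 24: p_7 = 24·4567963894 + 207048443 = 109838181899, q_7 = 24·268375247 + 12164430 = 6453170358 → 109838181899/6453170358
APPEND 1: p_8 = 1·109838181899 + 4567963894 = 114406145793, q_8 = 1·6453170358 + 268375247 = 6721545605 → 114406145793/6721545605
APPEND 1: p_9 = 1·114406145793 + 109838181899 = 224244327692, q_9 = 1·6721545605 + 6453170358 = 13174715963 → 224244327692/13174715963
APPEND 22: p_10 = 22·224244327692 + 114406145793 = 5047781355017, q_10 = 22·13174715963 + 6721545605 = 296565296791 → 5047781355017/296565296791
APPEND 36: p_11 = 36·5047781355017 + 224244327692 = 181944373108304, q_11 = 36·296565296791 + 13174715963 = 10689525400439 → 181944373108304/10689525400439
APPEND 29: p_12 = 29·181944373108304 + 5047781355017 = 5281434601495833, q_12 = 29·10689525400439 + 296565296791 = 310292801909522 → 5281434601495833/310292801909522
APPEND 21: p_13 = 21·5281434601495833 + 181944373108304 = 111092071004520797, q_13 = 21·310292801909522 + 10689525400439 = 6526838365500401 → 111092071004520797/6526838365500401
APPEND 4: p_14 = 4·111092071004520797 + 5281434601495833 = 449649718619579021, q_14 = 4·6526838365500401 + 310292801909522 = 26417646263911126 → 449649718619579021/26417646263911126
APPEND 11: p_15 = 11·449649718619579021 + 111092071004520797 = 5057238975819890028, q_15 = 11·26417646263911126 + 6526838365500401 = 297120947268522787 → 5057238975819890028/297120947268522787
APPEND 47: p_16 = 47·5057238975819890028 + 449649718619579021 = 238139881582154410337, q_16 = 47·297120947268522787 + 26417646263911126 = 13991102167884482115 → 238139881582154410337/13991102167884482115
APPEND 50: p_17 = 50·238139881582154410337 + 5057238975819890028 = 11912051318083540406878, q_17 = 50·13991102167884482115 + 297120947268522787 = 699852229341492628537 → 11912051318083540406878/699852229341492628537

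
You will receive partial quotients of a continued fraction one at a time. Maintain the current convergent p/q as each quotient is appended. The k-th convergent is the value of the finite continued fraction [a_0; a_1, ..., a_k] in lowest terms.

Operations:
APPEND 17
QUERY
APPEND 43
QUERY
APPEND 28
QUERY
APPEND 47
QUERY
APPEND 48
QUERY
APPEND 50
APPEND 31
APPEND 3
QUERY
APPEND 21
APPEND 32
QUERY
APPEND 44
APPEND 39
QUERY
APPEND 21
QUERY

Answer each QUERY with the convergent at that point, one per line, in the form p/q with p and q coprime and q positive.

APPEND 17: p_0 = 17·1 + 0 = 17, q_0 = 17·0 + 1 = 1 → 17/1
APPEND 43: p_1 = 43·17 + 1 = 732, q_1 = 43·1 + 0 = 43 → 732/43
APPEND 28: p_2 = 28·732 + 17 = 20513, q_2 = 28·43 + 1 = 1205 → 20513/1205
APPEND 47: p_3 = 47·20513 + 732 = 964843, q_3 = 47·1205 + 43 = 56678 → 964843/56678
APPEND 48: p_4 = 48·964843 + 20513 = 46332977, q_4 = 48·56678 + 1205 = 2721749 → 46332977/2721749
APPEND 50: p_5 = 50·46332977 + 964843 = 2317613693, q_5 = 50·2721749 + 56678 = 136144128 → 2317613693/136144128
APPEND 31: p_6 = 31·2317613693 + 46332977 = 71892357460, q_6 = 31·136144128 + 2721749 = 4223189717 → 71892357460/4223189717
APPEND 3: p_7 = 3·71892357460 + 2317613693 = 217994686073, q_7 = 3·4223189717 + 136144128 = 12805713279 → 217994686073/12805713279
APPEND 21: p_8 = 21·217994686073 + 71892357460 = 4649780764993, q_8 = 21·12805713279 + 4223189717 = 273143168576 → 4649780764993/273143168576
APPEND 32: p_9 = 32·4649780764993 + 217994686073 = 149010979165849, q_9 = 32·273143168576 + 12805713279 = 8753387107711 → 149010979165849/8753387107711
APPEND 44: p_10 = 44·149010979165849 + 4649780764993 = 6561132864062349, q_10 = 44·8753387107711 + 273143168576 = 385422175907860 → 6561132864062349/385422175907860
APPEND 39: p_11 = 39·6561132864062349 + 149010979165849 = 256033192677597460, q_11 = 39·385422175907860 + 8753387107711 = 15040218247514251 → 256033192677597460/15040218247514251
APPEND 21: p_12 = 21·256033192677597460 + 6561132864062349 = 5383258179093609009, q_12 = 21·15040218247514251 + 385422175907860 = 316230005373707131 → 5383258179093609009/316230005373707131

17/1
732/43
20513/1205
964843/56678
46332977/2721749
217994686073/12805713279
149010979165849/8753387107711
256033192677597460/15040218247514251
5383258179093609009/316230005373707131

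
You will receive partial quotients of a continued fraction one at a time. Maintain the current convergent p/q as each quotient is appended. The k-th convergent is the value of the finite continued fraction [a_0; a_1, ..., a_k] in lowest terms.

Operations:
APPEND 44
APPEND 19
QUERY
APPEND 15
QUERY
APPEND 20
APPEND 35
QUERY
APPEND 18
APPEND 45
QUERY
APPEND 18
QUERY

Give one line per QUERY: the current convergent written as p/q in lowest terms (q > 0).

APPEND 44: p_0 = 44·1 + 0 = 44, q_0 = 44·0 + 1 = 1 → 44/1
APPEND 19: p_1 = 19·44 + 1 = 837, q_1 = 19·1 + 0 = 19 → 837/19
APPEND 15: p_2 = 15·837 + 44 = 12599, q_2 = 15·19 + 1 = 286 → 12599/286
APPEND 20: p_3 = 20·12599 + 837 = 252817, q_3 = 20·286 + 19 = 5739 → 252817/5739
APPEND 35: p_4 = 35·252817 + 12599 = 8861194, q_4 = 35·5739 + 286 = 201151 → 8861194/201151
APPEND 18: p_5 = 18·8861194 + 252817 = 159754309, q_5 = 18·201151 + 5739 = 3626457 → 159754309/3626457
APPEND 45: p_6 = 45·159754309 + 8861194 = 7197805099, q_6 = 45·3626457 + 201151 = 163391716 → 7197805099/163391716
APPEND 18: p_7 = 18·7197805099 + 159754309 = 129720246091, q_7 = 18·163391716 + 3626457 = 2944677345 → 129720246091/2944677345

837/19
12599/286
8861194/201151
7197805099/163391716
129720246091/2944677345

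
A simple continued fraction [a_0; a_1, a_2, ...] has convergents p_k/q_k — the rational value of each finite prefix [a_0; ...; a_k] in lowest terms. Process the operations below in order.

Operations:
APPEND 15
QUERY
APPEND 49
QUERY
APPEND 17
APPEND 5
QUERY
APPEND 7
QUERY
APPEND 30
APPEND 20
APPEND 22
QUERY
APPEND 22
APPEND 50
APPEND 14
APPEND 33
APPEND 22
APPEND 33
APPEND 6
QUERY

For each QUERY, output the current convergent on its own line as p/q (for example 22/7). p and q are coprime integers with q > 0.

APPEND 15: p_0 = 15·1 + 0 = 15, q_0 = 15·0 + 1 = 1 → 15/1
APPEND 49: p_1 = 49·15 + 1 = 736, q_1 = 49·1 + 0 = 49 → 736/49
APPEND 17: p_2 = 17·736 + 15 = 12527, q_2 = 17·49 + 1 = 834 → 12527/834
APPEND 5: p_3 = 5·12527 + 736 = 63371, q_3 = 5·834 + 49 = 4219 → 63371/4219
APPEND 7: p_4 = 7·63371 + 12527 = 456124, q_4 = 7·4219 + 834 = 30367 → 456124/30367
APPEND 30: p_5 = 30·456124 + 63371 = 13747091, q_5 = 30·30367 + 4219 = 915229 → 13747091/915229
APPEND 20: p_6 = 20·13747091 + 456124 = 275397944, q_6 = 20·915229 + 30367 = 18334947 → 275397944/18334947
APPEND 22: p_7 = 22·275397944 + 13747091 = 6072501859, q_7 = 22·18334947 + 915229 = 404284063 → 6072501859/404284063
APPEND 22: p_8 = 22·6072501859 + 275397944 = 133870438842, q_8 = 22·404284063 + 18334947 = 8912584333 → 133870438842/8912584333
APPEND 50: p_9 = 50·133870438842 + 6072501859 = 6699594443959, q_9 = 50·8912584333 + 404284063 = 446033500713 → 6699594443959/446033500713
APPEND 14: p_10 = 14·6699594443959 + 133870438842 = 93928192654268, q_10 = 14·446033500713 + 8912584333 = 6253381594315 → 93928192654268/6253381594315
APPEND 33: p_11 = 33·93928192654268 + 6699594443959 = 3106329952034803, q_11 = 33·6253381594315 + 446033500713 = 206807626113108 → 3106329952034803/206807626113108
APPEND 22: p_12 = 22·3106329952034803 + 93928192654268 = 68433187137419934, q_12 = 22·206807626113108 + 6253381594315 = 4556021156082691 → 68433187137419934/4556021156082691
APPEND 33: p_13 = 33·68433187137419934 + 3106329952034803 = 2261401505486892625, q_13 = 33·4556021156082691 + 206807626113108 = 150555505776841911 → 2261401505486892625/150555505776841911
APPEND 6: p_14 = 6·2261401505486892625 + 68433187137419934 = 13636842220058775684, q_14 = 6·150555505776841911 + 4556021156082691 = 907889055817134157 → 13636842220058775684/907889055817134157

15/1
736/49
63371/4219
456124/30367
6072501859/404284063
13636842220058775684/907889055817134157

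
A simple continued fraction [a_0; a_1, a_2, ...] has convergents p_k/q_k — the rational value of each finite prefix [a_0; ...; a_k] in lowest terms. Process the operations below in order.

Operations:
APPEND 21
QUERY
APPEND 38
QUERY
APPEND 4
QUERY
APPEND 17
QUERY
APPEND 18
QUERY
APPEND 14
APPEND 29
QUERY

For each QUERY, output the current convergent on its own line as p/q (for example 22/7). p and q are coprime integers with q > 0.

21/1
799/38
3217/153
55488/2639
1002001/47655
409423559/19472116

APPEND 21: p_0 = 21·1 + 0 = 21, q_0 = 21·0 + 1 = 1 → 21/1
APPEND 38: p_1 = 38·21 + 1 = 799, q_1 = 38·1 + 0 = 38 → 799/38
APPEND 4: p_2 = 4·799 + 21 = 3217, q_2 = 4·38 + 1 = 153 → 3217/153
APPEND 17: p_3 = 17·3217 + 799 = 55488, q_3 = 17·153 + 38 = 2639 → 55488/2639
APPEND 18: p_4 = 18·55488 + 3217 = 1002001, q_4 = 18·2639 + 153 = 47655 → 1002001/47655
APPEND 14: p_5 = 14·1002001 + 55488 = 14083502, q_5 = 14·47655 + 2639 = 669809 → 14083502/669809
APPEND 29: p_6 = 29·14083502 + 1002001 = 409423559, q_6 = 29·669809 + 47655 = 19472116 → 409423559/19472116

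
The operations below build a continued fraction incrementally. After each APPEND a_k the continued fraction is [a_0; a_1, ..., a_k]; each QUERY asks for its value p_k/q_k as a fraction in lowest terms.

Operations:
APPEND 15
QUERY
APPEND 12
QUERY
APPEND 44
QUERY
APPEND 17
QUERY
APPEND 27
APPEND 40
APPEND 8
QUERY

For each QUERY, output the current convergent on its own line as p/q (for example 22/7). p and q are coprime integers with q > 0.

15/1
181/12
7979/529
135824/9005
1180834459/78288184

APPEND 15: p_0 = 15·1 + 0 = 15, q_0 = 15·0 + 1 = 1 → 15/1
APPEND 12: p_1 = 12·15 + 1 = 181, q_1 = 12·1 + 0 = 12 → 181/12
APPEND 44: p_2 = 44·181 + 15 = 7979, q_2 = 44·12 + 1 = 529 → 7979/529
APPEND 17: p_3 = 17·7979 + 181 = 135824, q_3 = 17·529 + 12 = 9005 → 135824/9005
APPEND 27: p_4 = 27·135824 + 7979 = 3675227, q_4 = 27·9005 + 529 = 243664 → 3675227/243664
APPEND 40: p_5 = 40·3675227 + 135824 = 147144904, q_5 = 40·243664 + 9005 = 9755565 → 147144904/9755565
APPEND 8: p_6 = 8·147144904 + 3675227 = 1180834459, q_6 = 8·9755565 + 243664 = 78288184 → 1180834459/78288184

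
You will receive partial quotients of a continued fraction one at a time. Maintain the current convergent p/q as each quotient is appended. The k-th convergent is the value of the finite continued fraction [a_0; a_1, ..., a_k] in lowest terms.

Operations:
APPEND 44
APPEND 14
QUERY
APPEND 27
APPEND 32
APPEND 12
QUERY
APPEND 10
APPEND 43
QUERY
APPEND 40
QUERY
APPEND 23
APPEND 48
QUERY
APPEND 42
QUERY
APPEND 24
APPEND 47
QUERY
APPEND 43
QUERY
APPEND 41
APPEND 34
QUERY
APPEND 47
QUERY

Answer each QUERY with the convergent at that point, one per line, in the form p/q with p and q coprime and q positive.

617/14
6438059/146083
2797813288/63483879
111977447223/2540828132
123869374219239/2810662312052
5205091996307455/118106319637099
5882370724419420928/133474135998951215
253066987227320698063/5742225210288504673
353228447786742634109437/8014942288976428360145
16612118674823948371185050/376937852289649960569623

APPEND 44: p_0 = 44·1 + 0 = 44, q_0 = 44·0 + 1 = 1 → 44/1
APPEND 14: p_1 = 14·44 + 1 = 617, q_1 = 14·1 + 0 = 14 → 617/14
APPEND 27: p_2 = 27·617 + 44 = 16703, q_2 = 27·14 + 1 = 379 → 16703/379
APPEND 32: p_3 = 32·16703 + 617 = 535113, q_3 = 32·379 + 14 = 12142 → 535113/12142
APPEND 12: p_4 = 12·535113 + 16703 = 6438059, q_4 = 12·12142 + 379 = 146083 → 6438059/146083
APPEND 10: p_5 = 10·6438059 + 535113 = 64915703, q_5 = 10·146083 + 12142 = 1472972 → 64915703/1472972
APPEND 43: p_6 = 43·64915703 + 6438059 = 2797813288, q_6 = 43·1472972 + 146083 = 63483879 → 2797813288/63483879
APPEND 40: p_7 = 40·2797813288 + 64915703 = 111977447223, q_7 = 40·63483879 + 1472972 = 2540828132 → 111977447223/2540828132
APPEND 23: p_8 = 23·111977447223 + 2797813288 = 2578279099417, q_8 = 23·2540828132 + 63483879 = 58502530915 → 2578279099417/58502530915
APPEND 48: p_9 = 48·2578279099417 + 111977447223 = 123869374219239, q_9 = 48·58502530915 + 2540828132 = 2810662312052 → 123869374219239/2810662312052
APPEND 42: p_10 = 42·123869374219239 + 2578279099417 = 5205091996307455, q_10 = 42·2810662312052 + 58502530915 = 118106319637099 → 5205091996307455/118106319637099
APPEND 24: p_11 = 24·5205091996307455 + 123869374219239 = 125046077285598159, q_11 = 24·118106319637099 + 2810662312052 = 2837362333602428 → 125046077285598159/2837362333602428
APPEND 47: p_12 = 47·125046077285598159 + 5205091996307455 = 5882370724419420928, q_12 = 47·2837362333602428 + 118106319637099 = 133474135998951215 → 5882370724419420928/133474135998951215
APPEND 43: p_13 = 43·5882370724419420928 + 125046077285598159 = 253066987227320698063, q_13 = 43·133474135998951215 + 2837362333602428 = 5742225210288504673 → 253066987227320698063/5742225210288504673
APPEND 41: p_14 = 41·253066987227320698063 + 5882370724419420928 = 10381628847044568041511, q_14 = 41·5742225210288504673 + 133474135998951215 = 235564707757827642808 → 10381628847044568041511/235564707757827642808
APPEND 34: p_15 = 34·10381628847044568041511 + 253066987227320698063 = 353228447786742634109437, q_15 = 34·235564707757827642808 + 5742225210288504673 = 8014942288976428360145 → 353228447786742634109437/8014942288976428360145
APPEND 47: p_16 = 47·353228447786742634109437 + 10381628847044568041511 = 16612118674823948371185050, q_16 = 47·8014942288976428360145 + 235564707757827642808 = 376937852289649960569623 → 16612118674823948371185050/376937852289649960569623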